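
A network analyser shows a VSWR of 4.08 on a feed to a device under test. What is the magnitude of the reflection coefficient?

|Γ| ≈ 0.606

|Γ| = (S − 1)/(S + 1) = (4.08 − 1)/(4.08 + 1) = 3.08/5.08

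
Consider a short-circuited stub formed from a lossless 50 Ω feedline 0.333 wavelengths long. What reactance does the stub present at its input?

βl = 2π × 0.333 = 120°
tan(βl) = -1.74
For a short-circuited stub, Z_in = jZ_0·tan(βl)

X_in ≈ -87 Ω (capacitive)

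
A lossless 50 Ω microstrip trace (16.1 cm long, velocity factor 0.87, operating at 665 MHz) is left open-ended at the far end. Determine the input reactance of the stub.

X_in ≈ 79 Ω (inductive)

λ = v/f = 0.87·c / 665 MHz = 0.392 m
βl = 2π·l/λ = 2π × 0.41 = 148°
tan(βl) = -0.633
For an open-ended stub, Z_in = −jZ_0·cot(βl) = −jZ_0/tan(βl)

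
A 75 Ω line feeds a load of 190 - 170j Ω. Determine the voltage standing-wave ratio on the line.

VSWR ≈ 4.75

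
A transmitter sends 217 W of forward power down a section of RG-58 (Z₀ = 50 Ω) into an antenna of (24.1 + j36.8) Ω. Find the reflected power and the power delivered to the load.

P_reflected ≈ 64.2 W; P_delivered ≈ 153 W

|Γ| = |(-25.9 + j36.8)/(74.1 + j36.8)| = 0.544
|Γ|² = 0.296
P_refl = |Γ|²·P_inc = 64.2 W, P_del = (1 − |Γ|²)·P_inc = 153 W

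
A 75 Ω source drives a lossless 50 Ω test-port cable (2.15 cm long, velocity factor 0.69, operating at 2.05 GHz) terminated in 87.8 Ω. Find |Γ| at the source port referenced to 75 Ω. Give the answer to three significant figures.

λ = v/f = 0.69·c / 2.05 GHz = 0.101 m
βl = 2π·l/λ = 2π × 0.213 = 76.7°
tan(βl) = 4.21
Z_in = Z_0·(Z_L + jZ_0·tanβl)/(Z_0 + jZ_L·tanβl) = 29.5 − j7.87 Ω
Γ_s = (Z_in − Z_s)/(Z_in + Z_s) = (-45.5 − j7.87)/(105 − j7.87), |Γ_s| = 0.44

|Γ| ≈ 0.44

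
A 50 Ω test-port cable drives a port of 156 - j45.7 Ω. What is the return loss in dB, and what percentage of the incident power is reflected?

Γ = (106 − j45.7)/(206 − j45.7), |Γ| = 0.547
RL = −20·log₁₀(0.547) = 5.24 dB
P_refl/P_inc = |Γ|² = 0.299

RL ≈ 5.24 dB; 29.9% of incident power reflected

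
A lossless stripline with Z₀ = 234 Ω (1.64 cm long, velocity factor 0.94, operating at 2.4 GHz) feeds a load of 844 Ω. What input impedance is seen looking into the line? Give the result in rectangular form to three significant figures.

Z_in ≈ 104 − j171 Ω

λ = v/f = 0.94·c / 2.4 GHz = 0.117 m
βl = 2π·l/λ = 2π × 0.14 = 50.2°
tan(βl) = tan(50.2°) = 1.2
Z_in = Z_0·(Z_L + jZ_0·tanβl)/(Z_0 + jZ_L·tanβl)
     = 234·(844 + j281)/(234 + j1010)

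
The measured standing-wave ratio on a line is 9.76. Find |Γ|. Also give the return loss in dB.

|Γ| = (S − 1)/(S + 1) = (9.76 − 1)/(9.76 + 1) = 8.76/10.8
RL = −20·log₁₀|Γ| = −20·log₁₀(0.814)

|Γ| ≈ 0.814; return loss ≈ 1.79 dB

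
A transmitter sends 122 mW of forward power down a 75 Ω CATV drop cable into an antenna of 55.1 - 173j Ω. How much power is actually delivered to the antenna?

P_delivered ≈ 43 mW

|Γ| = |(-19.9 − j173)/(130.1 − j173)| = 0.804
|Γ|² = 0.647
P_refl = |Γ|²·P_inc = 79 mW, P_del = (1 − |Γ|²)·P_inc = 43 mW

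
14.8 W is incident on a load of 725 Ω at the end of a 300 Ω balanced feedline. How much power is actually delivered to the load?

Γ = (725 − 300)/(725 + 300) = 0.415
|Γ|² = 0.172
P_refl = |Γ|²·P_inc = 2.54 W, P_del = (1 − |Γ|²)·P_inc = 12.3 W

P_delivered ≈ 12.3 W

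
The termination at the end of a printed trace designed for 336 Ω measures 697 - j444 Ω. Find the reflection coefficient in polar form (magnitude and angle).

Γ ≈ 0.509 ∠ -27.6°

Γ = (Z_L − Z_0)/(Z_L + Z_0) = (361 − j444)/(1033 − j444)
|Γ| = 572/1120 = 0.509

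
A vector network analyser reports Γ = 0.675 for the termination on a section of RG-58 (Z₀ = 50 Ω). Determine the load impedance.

Z_L = Z_0·(1 + Γ)/(1 − Γ) = 50·(1.68)/(0.325)

Z_L ≈ 258 Ω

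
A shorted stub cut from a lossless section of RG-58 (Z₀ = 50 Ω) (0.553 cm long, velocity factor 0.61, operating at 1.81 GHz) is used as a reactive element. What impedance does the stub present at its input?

λ = v/f = 0.61·c / 1.81 GHz = 0.101 m
βl = 2π·l/λ = 2π × 0.0547 = 19.7°
tan(βl) = 0.358
For a shorted stub, Z_in = jZ_0·tan(βl)

Z_in ≈ +j17.9 Ω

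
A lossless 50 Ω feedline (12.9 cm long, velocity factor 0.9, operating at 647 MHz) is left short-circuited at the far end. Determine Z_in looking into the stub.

λ = v/f = 0.9·c / 647 MHz = 0.417 m
βl = 2π·l/λ = 2π × 0.309 = 111°
tan(βl) = -2.57
For a short-circuited stub, Z_in = jZ_0·tan(βl)

Z_in ≈ −j128 Ω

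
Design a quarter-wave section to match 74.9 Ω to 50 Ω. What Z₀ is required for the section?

Z_qwt ≈ 61.2 Ω

Z_qwt = √(Z_0·R_L) = √(50 × 74.9) = √3745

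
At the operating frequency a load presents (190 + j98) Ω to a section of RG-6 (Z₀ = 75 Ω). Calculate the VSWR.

Γ = (Z_L − Z_0)/(Z_L + Z_0) = (115 + j98)/(265 + j98)
|Γ| = 151/283 = 0.535
VSWR = (1 + |Γ|)/(1 − |Γ|) = 1.53/0.465

VSWR ≈ 3.3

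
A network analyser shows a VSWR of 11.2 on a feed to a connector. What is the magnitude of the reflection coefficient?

|Γ| = (S − 1)/(S + 1) = (11.2 − 1)/(11.2 + 1) = 10.2/12.2

|Γ| ≈ 0.836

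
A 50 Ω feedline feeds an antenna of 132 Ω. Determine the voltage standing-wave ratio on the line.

VSWR ≈ 2.64

For a purely resistive load, VSWR = R_L/Z_0 or Z_0/R_L (whichever > 1) = 132/50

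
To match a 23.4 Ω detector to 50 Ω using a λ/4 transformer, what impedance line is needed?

Z_qwt = √(Z_0·R_L) = √(50 × 23.4) = √1170

Z_qwt ≈ 34.2 Ω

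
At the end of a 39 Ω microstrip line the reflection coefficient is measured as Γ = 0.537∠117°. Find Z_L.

Z_L ≈ 15.6 + j21 Ω

Z_L = Z_0·(1 + Γ)/(1 − Γ) = 39·(0.756 + j0.478)/(1.24 − j0.478)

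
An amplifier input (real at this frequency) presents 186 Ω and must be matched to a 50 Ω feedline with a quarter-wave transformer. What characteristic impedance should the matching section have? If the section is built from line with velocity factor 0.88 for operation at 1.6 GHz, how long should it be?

Z_qwt ≈ 96.4 Ω; length ≈ 4.12 cm

Z_qwt = √(Z_0·R_L) = √(50 × 186) = √9300
λ = 0.88·c/f = 0.165 m, so l = λ/4 = 0.0413 m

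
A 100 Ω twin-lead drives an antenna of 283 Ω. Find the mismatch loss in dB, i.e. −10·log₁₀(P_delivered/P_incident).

mismatch loss ≈ 1.13 dB

Γ = (283 − 100)/(283 + 100) = 0.478
|Γ|² = 0.228, so P_del/P_inc = 1 − |Γ|² = 0.772
ML = −10·log₁₀(1 − |Γ|²)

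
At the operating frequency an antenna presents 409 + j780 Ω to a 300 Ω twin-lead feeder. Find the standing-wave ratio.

Γ = (Z_L − Z_0)/(Z_L + Z_0) = (109 + j780)/(709 + j780)
|Γ| = 788/1050 = 0.747
VSWR = (1 + |Γ|)/(1 − |Γ|) = 1.75/0.253

VSWR ≈ 6.91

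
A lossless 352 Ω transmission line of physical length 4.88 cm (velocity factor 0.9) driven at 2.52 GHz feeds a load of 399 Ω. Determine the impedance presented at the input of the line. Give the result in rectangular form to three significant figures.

Z_in ≈ 391 + j26.1 Ω

λ = v/f = 0.9·c / 2.52 GHz = 0.107 m
βl = 2π·l/λ = 2π × 0.455 = 164°
tan(βl) = tan(164°) = -0.287
Z_in = Z_0·(Z_L + jZ_0·tanβl)/(Z_0 + jZ_L·tanβl)
     = 352·(399 − j101)/(352 − j115)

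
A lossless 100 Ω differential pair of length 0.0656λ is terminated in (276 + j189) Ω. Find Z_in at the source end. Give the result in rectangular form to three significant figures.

βl = 2π × 0.0656 = 23.6°
tan(βl) = tan(23.6°) = 0.437
Z_in = Z_0·(Z_L + jZ_0·tanβl)/(Z_0 + jZ_L·tanβl)
     = 100·(276 + j233)/(17.4 + j121)

Z_in ≈ 221 − j197 Ω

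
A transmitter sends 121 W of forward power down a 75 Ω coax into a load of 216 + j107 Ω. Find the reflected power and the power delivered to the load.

P_reflected ≈ 39.4 W; P_delivered ≈ 81.6 W

|Γ| = |(141 + j107)/(291 + j107)| = 0.571
|Γ|² = 0.326
P_refl = |Γ|²·P_inc = 39.4 W, P_del = (1 − |Γ|²)·P_inc = 81.6 W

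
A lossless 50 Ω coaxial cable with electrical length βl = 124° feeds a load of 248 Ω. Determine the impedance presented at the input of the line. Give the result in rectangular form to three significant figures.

Z_in ≈ 14.4 + j31.8 Ω

tan(βl) = tan(124°) = -1.48
Z_in = Z_0·(Z_L + jZ_0·tanβl)/(Z_0 + jZ_L·tanβl)
     = 50·(248 − j74.1)/(50 − j368)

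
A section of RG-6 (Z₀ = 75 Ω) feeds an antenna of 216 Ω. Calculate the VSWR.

For a purely resistive load, VSWR = R_L/Z_0 or Z_0/R_L (whichever > 1) = 216/75

VSWR ≈ 2.88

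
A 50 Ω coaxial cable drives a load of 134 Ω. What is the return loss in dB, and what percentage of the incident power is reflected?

RL ≈ 6.81 dB; 20.8% of incident power reflected

Γ = (134 − 50)/(134 + 50) = 0.457
RL = −20·log₁₀(0.457) = 6.81 dB
P_refl/P_inc = |Γ|² = 0.208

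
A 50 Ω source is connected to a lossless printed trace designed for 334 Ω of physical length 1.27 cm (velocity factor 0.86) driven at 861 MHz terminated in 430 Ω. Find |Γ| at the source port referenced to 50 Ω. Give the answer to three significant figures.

λ = v/f = 0.86·c / 861 MHz = 0.3 m
βl = 2π·l/λ = 2π × 0.0424 = 15.3°
tan(βl) = 0.273
Z_in = Z_0·(Z_L + jZ_0·tanβl)/(Z_0 + jZ_L·tanβl) = 411 − j53.3 Ω
Γ_s = (Z_in − Z_s)/(Z_in + Z_s) = (361 − j53.3)/(461 − j53.3), |Γ_s| = 0.786

|Γ| ≈ 0.786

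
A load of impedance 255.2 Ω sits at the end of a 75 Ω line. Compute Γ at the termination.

Γ = (Z_L − Z_0)/(Z_L + Z_0) = (255.2 − 75)/(255.2 + 75) = 180.2/330.2

Γ = 0.546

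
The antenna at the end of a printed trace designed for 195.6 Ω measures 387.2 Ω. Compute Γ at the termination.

Γ = 0.329

Γ = (Z_L − Z_0)/(Z_L + Z_0) = (387.2 − 195.6)/(387.2 + 195.6) = 191.6/582.8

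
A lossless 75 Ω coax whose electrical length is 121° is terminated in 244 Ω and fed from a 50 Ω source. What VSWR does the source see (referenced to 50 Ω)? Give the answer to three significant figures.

VSWR ≈ 2.94

tan(βl) = -1.66
Z_in = Z_0·(Z_L + jZ_0·tanβl)/(Z_0 + jZ_L·tanβl) = 30.3 + j39.5 Ω
Γ_s = (Z_in − Z_s)/(Z_in + Z_s) = (-19.7 + j39.5)/(80.3 + j39.5), |Γ_s| = 0.493
VSWR = (1 + |Γ_s|)/(1 − |Γ_s|)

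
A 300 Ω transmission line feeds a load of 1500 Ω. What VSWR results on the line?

VSWR ≈ 5

Γ = (1500 − 300)/(1500 + 300) = 0.667
VSWR = (1 + 0.667)/(1 − 0.667)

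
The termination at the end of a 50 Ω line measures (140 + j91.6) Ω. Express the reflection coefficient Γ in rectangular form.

Γ ≈ 0.573 + j0.206

Γ = (Z_L − Z_0)/(Z_L + Z_0) = (90 + j91.6)/(190 + j91.6)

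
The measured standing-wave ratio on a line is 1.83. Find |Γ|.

|Γ| ≈ 0.293

|Γ| = (S − 1)/(S + 1) = (1.83 − 1)/(1.83 + 1) = 0.83/2.83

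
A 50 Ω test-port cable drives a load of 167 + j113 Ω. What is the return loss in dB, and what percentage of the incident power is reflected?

Γ = (117 + j113)/(217 + j113), |Γ| = 0.665
RL = −20·log₁₀(0.665) = 3.55 dB
P_refl/P_inc = |Γ|² = 0.442

RL ≈ 3.55 dB; 44.2% of incident power reflected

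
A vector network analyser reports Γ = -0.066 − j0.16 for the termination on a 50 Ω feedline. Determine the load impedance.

Z_L ≈ 41.7 − j13.8 Ω

Z_L = Z_0·(1 + Γ)/(1 − Γ) = 50·(0.934 − j0.16)/(1.07 + j0.16)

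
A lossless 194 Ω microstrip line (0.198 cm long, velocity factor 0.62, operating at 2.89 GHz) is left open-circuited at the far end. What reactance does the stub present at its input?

λ = v/f = 0.62·c / 2.89 GHz = 0.0644 m
βl = 2π·l/λ = 2π × 0.0308 = 11.1°
tan(βl) = 0.196
For an open-circuited stub, Z_in = −jZ_0·cot(βl) = −jZ_0/tan(βl)

X_in ≈ -991 Ω (capacitive)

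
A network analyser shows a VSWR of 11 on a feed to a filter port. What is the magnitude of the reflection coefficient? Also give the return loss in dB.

|Γ| = (S − 1)/(S + 1) = (11 − 1)/(11 + 1) = 10/12
RL = −20·log₁₀|Γ| = −20·log₁₀(0.833)

|Γ| ≈ 0.833; return loss ≈ 1.58 dB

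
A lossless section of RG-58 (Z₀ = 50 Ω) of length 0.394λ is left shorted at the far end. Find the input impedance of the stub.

Z_in ≈ −j39.3 Ω

βl = 2π × 0.394 = 142°
tan(βl) = -0.786
For a shorted stub, Z_in = jZ_0·tan(βl)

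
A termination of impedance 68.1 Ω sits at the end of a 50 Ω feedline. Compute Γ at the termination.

Γ = 0.153

Γ = (Z_L − Z_0)/(Z_L + Z_0) = (68.1 − 50)/(68.1 + 50) = 18.1/118.1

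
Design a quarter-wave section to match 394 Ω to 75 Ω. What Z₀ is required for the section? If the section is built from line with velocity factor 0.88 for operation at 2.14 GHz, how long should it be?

Z_qwt = √(Z_0·R_L) = √(75 × 394) = √29550
λ = 0.88·c/f = 0.123 m, so l = λ/4 = 0.0308 m

Z_qwt ≈ 172 Ω; length ≈ 3.08 cm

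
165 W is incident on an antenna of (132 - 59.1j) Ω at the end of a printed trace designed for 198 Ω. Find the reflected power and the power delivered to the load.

P_reflected ≈ 11.5 W; P_delivered ≈ 153 W

|Γ| = |(-66 − j59.1)/(330 − j59.1)| = 0.264
|Γ|² = 0.0698
P_refl = |Γ|²·P_inc = 11.5 W, P_del = (1 − |Γ|²)·P_inc = 153 W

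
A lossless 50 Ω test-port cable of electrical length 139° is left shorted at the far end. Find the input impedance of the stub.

tan(βl) = -0.869
For a shorted stub, Z_in = jZ_0·tan(βl)

Z_in ≈ −j43.5 Ω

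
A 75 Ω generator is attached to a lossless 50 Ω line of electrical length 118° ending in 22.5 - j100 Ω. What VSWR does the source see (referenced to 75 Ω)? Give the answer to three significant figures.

VSWR ≈ 11

tan(βl) = -1.88
Z_in = Z_0·(Z_L + jZ_0·tanβl)/(Z_0 + jZ_L·tanβl) = 12.2 + j66.5 Ω
Γ_s = (Z_in − Z_s)/(Z_in + Z_s) = (-62.8 + j66.5)/(87.2 + j66.5), |Γ_s| = 0.834
VSWR = (1 + |Γ_s|)/(1 − |Γ_s|)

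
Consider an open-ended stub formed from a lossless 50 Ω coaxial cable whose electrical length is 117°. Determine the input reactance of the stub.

tan(βl) = -1.96
For an open-ended stub, Z_in = −jZ_0·cot(βl) = −jZ_0/tan(βl)

X_in ≈ 25.5 Ω (inductive)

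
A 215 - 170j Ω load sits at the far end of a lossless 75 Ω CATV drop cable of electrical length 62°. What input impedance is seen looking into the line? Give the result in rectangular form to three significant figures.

Z_in ≈ 17.2 − j23.1 Ω

tan(βl) = tan(62°) = 1.88
Z_in = Z_0·(Z_L + jZ_0·tanβl)/(Z_0 + jZ_L·tanβl)
     = 75·(215 − j28.9)/(395 + j404)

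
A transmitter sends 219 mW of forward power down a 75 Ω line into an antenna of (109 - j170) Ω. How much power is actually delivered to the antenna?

P_delivered ≈ 114 mW

|Γ| = |(34 − j170)/(184 − j170)| = 0.692
|Γ|² = 0.479
P_refl = |Γ|²·P_inc = 105 mW, P_del = (1 − |Γ|²)·P_inc = 114 mW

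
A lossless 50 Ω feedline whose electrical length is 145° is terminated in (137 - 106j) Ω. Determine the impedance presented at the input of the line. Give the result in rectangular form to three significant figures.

Z_in ≈ 52.1 + j84.6 Ω

tan(βl) = tan(145°) = -0.7
Z_in = Z_0·(Z_L + jZ_0·tanβl)/(Z_0 + jZ_L·tanβl)
     = 50·(137 − j141)/(-24.2 − j95.9)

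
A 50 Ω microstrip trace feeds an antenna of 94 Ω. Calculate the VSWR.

Γ = (94 − 50)/(94 + 50) = 0.306
VSWR = (1 + 0.306)/(1 − 0.306)

VSWR ≈ 1.88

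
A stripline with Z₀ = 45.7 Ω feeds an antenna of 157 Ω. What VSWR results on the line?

Γ = (157 − 45.7)/(157 + 45.7) = 0.549
VSWR = (1 + 0.549)/(1 − 0.549)

VSWR ≈ 3.44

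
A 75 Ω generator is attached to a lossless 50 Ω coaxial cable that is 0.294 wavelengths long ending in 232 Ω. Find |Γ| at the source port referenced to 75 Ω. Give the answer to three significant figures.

|Γ| ≈ 0.74

βl = 2π × 0.294 = 106°
tan(βl) = -3.52
Z_in = Z_0·(Z_L + jZ_0·tanβl)/(Z_0 + jZ_L·tanβl) = 11.6 + j13.5 Ω
Γ_s = (Z_in − Z_s)/(Z_in + Z_s) = (-63.4 + j13.5)/(86.6 + j13.5), |Γ_s| = 0.74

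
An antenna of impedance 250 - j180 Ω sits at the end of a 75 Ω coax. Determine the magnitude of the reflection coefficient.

|Γ| ≈ 0.676

Γ = (Z_L − Z_0)/(Z_L + Z_0) = (175 − j180)/(325 − j180)
|Γ| = 251/372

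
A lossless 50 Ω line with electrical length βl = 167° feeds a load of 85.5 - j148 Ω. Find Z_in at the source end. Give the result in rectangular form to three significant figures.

Z_in ≈ 352 − j65.4 Ω

tan(βl) = tan(167°) = -0.231
Z_in = Z_0·(Z_L + jZ_0·tanβl)/(Z_0 + jZ_L·tanβl)
     = 50·(85.5 − j160)/(15.8 − j19.7)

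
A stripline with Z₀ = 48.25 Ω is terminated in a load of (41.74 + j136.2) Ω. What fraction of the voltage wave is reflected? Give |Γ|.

Γ = (Z_L − Z_0)/(Z_L + Z_0) = (-6.51 + j136.2)/(89.99 + j136.2)
|Γ| = 136/163

|Γ| ≈ 0.835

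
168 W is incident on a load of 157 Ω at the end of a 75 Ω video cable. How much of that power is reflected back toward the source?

P_reflected ≈ 21 W

Γ = (157 − 75)/(157 + 75) = 0.353
|Γ|² = 0.125
P_refl = |Γ|²·P_inc = 21 W, P_del = (1 − |Γ|²)·P_inc = 147 W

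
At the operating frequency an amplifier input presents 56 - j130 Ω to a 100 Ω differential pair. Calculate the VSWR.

VSWR ≈ 5.17

Γ = (Z_L − Z_0)/(Z_L + Z_0) = (-44 − j130)/(156 − j130)
|Γ| = 137/203 = 0.676
VSWR = (1 + |Γ|)/(1 − |Γ|) = 1.68/0.324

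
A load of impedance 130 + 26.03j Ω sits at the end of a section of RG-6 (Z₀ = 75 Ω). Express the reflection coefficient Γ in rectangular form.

Γ = (Z_L − Z_0)/(Z_L + Z_0) = (55 + j26.03)/(205 + j26.03)

Γ ≈ 0.28 + j0.0914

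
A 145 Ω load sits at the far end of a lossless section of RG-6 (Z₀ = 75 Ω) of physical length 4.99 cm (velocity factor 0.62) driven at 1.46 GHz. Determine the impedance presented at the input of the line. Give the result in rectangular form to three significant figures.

λ = v/f = 0.62·c / 1.46 GHz = 0.127 m
βl = 2π·l/λ = 2π × 0.392 = 141°
tan(βl) = tan(141°) = -0.81
Z_in = Z_0·(Z_L + jZ_0·tanβl)/(Z_0 + jZ_L·tanβl)
     = 75·(145 − j60.7)/(75 − j117)

Z_in ≈ 69.6 + j48.2 Ω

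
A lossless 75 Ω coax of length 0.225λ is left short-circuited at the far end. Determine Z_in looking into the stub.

βl = 2π × 0.225 = 81°
tan(βl) = 6.31
For a short-circuited stub, Z_in = jZ_0·tan(βl)

Z_in ≈ +j474 Ω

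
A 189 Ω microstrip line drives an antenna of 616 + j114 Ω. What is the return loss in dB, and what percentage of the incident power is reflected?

Γ = (427 + j114)/(805 + j114), |Γ| = 0.544
RL = −20·log₁₀(0.544) = 5.29 dB
P_refl/P_inc = |Γ|² = 0.295

RL ≈ 5.29 dB; 29.5% of incident power reflected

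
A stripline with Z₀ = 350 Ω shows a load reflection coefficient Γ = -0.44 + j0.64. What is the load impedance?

Z_L = Z_0·(1 + Γ)/(1 − Γ) = 350·(0.56 + j0.64)/(1.44 − j0.64)

Z_L ≈ 55.9 + j180 Ω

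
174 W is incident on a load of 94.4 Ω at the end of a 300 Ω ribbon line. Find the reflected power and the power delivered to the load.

P_reflected ≈ 47.3 W; P_delivered ≈ 127 W

Γ = (94.4 − 300)/(94.4 + 300) = -0.521
|Γ|² = 0.272
P_refl = |Γ|²·P_inc = 47.3 W, P_del = (1 − |Γ|²)·P_inc = 127 W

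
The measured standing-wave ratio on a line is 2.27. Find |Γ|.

|Γ| = (S − 1)/(S + 1) = (2.27 − 1)/(2.27 + 1) = 1.27/3.27

|Γ| ≈ 0.388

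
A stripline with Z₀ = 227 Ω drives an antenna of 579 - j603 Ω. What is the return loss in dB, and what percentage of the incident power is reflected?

RL ≈ 3.18 dB; 48.1% of incident power reflected

Γ = (352 − j603)/(806 − j603), |Γ| = 0.694
RL = −20·log₁₀(0.694) = 3.18 dB
P_refl/P_inc = |Γ|² = 0.481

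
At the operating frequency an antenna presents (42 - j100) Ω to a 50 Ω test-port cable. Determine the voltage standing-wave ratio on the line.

Γ = (Z_L − Z_0)/(Z_L + Z_0) = (-8 − j100)/(92 − j100)
|Γ| = 100/136 = 0.738
VSWR = (1 + |Γ|)/(1 − |Γ|) = 1.74/0.262

VSWR ≈ 6.64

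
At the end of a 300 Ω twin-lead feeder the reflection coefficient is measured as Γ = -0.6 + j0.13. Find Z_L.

Z_L = Z_0·(1 + Γ)/(1 − Γ) = 300·(0.4 + j0.13)/(1.6 − j0.13)

Z_L ≈ 72.5 + j30.3 Ω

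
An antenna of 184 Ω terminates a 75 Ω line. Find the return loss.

RL ≈ 7.52 dB

Γ = (184 − 75)/(184 + 75) = 0.421
RL = −20·log₁₀|Γ| = −20·log₁₀(0.421)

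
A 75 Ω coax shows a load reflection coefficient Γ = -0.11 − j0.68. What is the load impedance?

Z_L ≈ 23.3 − j60.2 Ω

Z_L = Z_0·(1 + Γ)/(1 − Γ) = 75·(0.89 − j0.68)/(1.11 + j0.68)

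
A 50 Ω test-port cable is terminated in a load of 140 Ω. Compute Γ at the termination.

Γ = (Z_L − Z_0)/(Z_L + Z_0) = (140 − 50)/(140 + 50) = 90/190

Γ = 0.474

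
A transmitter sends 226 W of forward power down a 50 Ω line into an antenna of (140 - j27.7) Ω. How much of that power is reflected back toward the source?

|Γ| = |(90 − j27.7)/(190 − j27.7)| = 0.49
|Γ|² = 0.241
P_refl = |Γ|²·P_inc = 54.4 W, P_del = (1 − |Γ|²)·P_inc = 172 W

P_reflected ≈ 54.4 W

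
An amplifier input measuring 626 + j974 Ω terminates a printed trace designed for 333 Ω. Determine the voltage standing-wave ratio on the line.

Γ = (Z_L − Z_0)/(Z_L + Z_0) = (293 + j974)/(959 + j974)
|Γ| = 1020/1370 = 0.744
VSWR = (1 + |Γ|)/(1 − |Γ|) = 1.74/0.256

VSWR ≈ 6.82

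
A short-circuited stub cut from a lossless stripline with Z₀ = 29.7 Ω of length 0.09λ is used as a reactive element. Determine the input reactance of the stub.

βl = 2π × 0.09 = 32.4°
tan(βl) = 0.635
For a short-circuited stub, Z_in = jZ_0·tan(βl)

X_in ≈ 18.8 Ω (inductive)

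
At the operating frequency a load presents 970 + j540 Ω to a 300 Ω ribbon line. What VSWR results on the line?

VSWR ≈ 4.31

Γ = (Z_L − Z_0)/(Z_L + Z_0) = (670 + j540)/(1270 + j540)
|Γ| = 861/1380 = 0.624
VSWR = (1 + |Γ|)/(1 − |Γ|) = 1.62/0.376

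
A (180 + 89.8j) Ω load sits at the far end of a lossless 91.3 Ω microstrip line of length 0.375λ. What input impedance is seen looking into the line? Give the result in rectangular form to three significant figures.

βl = 2π × 0.375 = 135°
tan(βl) = tan(135°) = -1
Z_in = Z_0·(Z_L + jZ_0·tanβl)/(Z_0 + jZ_L·tanβl)
     = 91.3·(180 − j1.5)/(181 − j180)

Z_in ≈ 46 + j45 Ω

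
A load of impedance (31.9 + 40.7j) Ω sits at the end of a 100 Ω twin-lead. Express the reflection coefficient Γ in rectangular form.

Γ ≈ -0.384 + j0.427

Γ = (Z_L − Z_0)/(Z_L + Z_0) = (-68.1 + j40.7)/(131.9 + j40.7)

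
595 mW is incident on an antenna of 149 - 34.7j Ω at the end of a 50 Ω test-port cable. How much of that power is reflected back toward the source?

|Γ| = |(99 − j34.7)/(199 − j34.7)| = 0.519
|Γ|² = 0.27
P_refl = |Γ|²·P_inc = 160 mW, P_del = (1 − |Γ|²)·P_inc = 435 mW

P_reflected ≈ 160 mW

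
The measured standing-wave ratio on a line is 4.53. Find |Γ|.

|Γ| ≈ 0.638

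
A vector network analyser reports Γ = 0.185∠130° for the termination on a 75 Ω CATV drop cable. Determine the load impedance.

Z_L = Z_0·(1 + Γ)/(1 − Γ) = 75·(0.881 + j0.142)/(1.12 − j0.142)

Z_L ≈ 56.9 + j16.7 Ω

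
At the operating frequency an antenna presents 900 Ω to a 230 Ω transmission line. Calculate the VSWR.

Γ = (900 − 230)/(900 + 230) = 0.593
VSWR = (1 + 0.593)/(1 − 0.593)

VSWR ≈ 3.91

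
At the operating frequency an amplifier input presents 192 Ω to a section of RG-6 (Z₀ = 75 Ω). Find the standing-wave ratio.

Γ = (192 − 75)/(192 + 75) = 0.438
VSWR = (1 + 0.438)/(1 − 0.438)

VSWR ≈ 2.56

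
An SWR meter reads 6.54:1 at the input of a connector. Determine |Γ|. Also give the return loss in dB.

|Γ| = (S − 1)/(S + 1) = (6.54 − 1)/(6.54 + 1) = 5.54/7.54
RL = −20·log₁₀|Γ| = −20·log₁₀(0.735)

|Γ| ≈ 0.735; return loss ≈ 2.68 dB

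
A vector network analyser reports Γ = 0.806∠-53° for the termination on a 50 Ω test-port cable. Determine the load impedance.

Z_L ≈ 25.8 − j94.7 Ω

Z_L = Z_0·(1 + Γ)/(1 − Γ) = 50·(1.49 − j0.644)/(0.515 + j0.644)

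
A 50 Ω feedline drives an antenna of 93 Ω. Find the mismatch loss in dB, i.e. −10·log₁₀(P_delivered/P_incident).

mismatch loss ≈ 0.412 dB

Γ = (93 − 50)/(93 + 50) = 0.301
|Γ|² = 0.0904, so P_del/P_inc = 1 − |Γ|² = 0.91
ML = −10·log₁₀(1 − |Γ|²)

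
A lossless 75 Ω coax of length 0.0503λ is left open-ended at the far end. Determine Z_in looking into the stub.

βl = 2π × 0.0503 = 18.1°
tan(βl) = 0.327
For an open-ended stub, Z_in = −jZ_0·cot(βl) = −jZ_0/tan(βl)

Z_in ≈ −j229 Ω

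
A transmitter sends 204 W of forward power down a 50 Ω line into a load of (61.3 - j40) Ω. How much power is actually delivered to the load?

P_delivered ≈ 179 W

|Γ| = |(11.3 − j40)/(111.3 − j40)| = 0.351
|Γ|² = 0.124
P_refl = |Γ|²·P_inc = 25.2 W, P_del = (1 − |Γ|²)·P_inc = 179 W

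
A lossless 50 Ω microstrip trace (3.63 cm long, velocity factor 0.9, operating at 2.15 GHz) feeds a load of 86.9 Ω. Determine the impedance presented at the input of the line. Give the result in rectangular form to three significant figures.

Z_in ≈ 30 + j8.21 Ω

λ = v/f = 0.9·c / 2.15 GHz = 0.126 m
βl = 2π·l/λ = 2π × 0.289 = 104°
tan(βl) = tan(104°) = -3.99
Z_in = Z_0·(Z_L + jZ_0·tanβl)/(Z_0 + jZ_L·tanβl)
     = 50·(86.9 − j200)/(50 − j347)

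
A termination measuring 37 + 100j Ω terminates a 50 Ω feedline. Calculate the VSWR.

VSWR ≈ 7.36

Γ = (Z_L − Z_0)/(Z_L + Z_0) = (-13 + j100)/(87 + j100)
|Γ| = 101/133 = 0.761
VSWR = (1 + |Γ|)/(1 − |Γ|) = 1.76/0.239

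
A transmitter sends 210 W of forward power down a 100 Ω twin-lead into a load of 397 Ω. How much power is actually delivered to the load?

Γ = (397 − 100)/(397 + 100) = 0.598
|Γ|² = 0.357
P_refl = |Γ|²·P_inc = 75 W, P_del = (1 − |Γ|²)·P_inc = 135 W

P_delivered ≈ 135 W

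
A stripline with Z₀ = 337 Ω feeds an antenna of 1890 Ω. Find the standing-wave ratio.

For a purely resistive load, VSWR = R_L/Z_0 or Z_0/R_L (whichever > 1) = 1890/337

VSWR ≈ 5.61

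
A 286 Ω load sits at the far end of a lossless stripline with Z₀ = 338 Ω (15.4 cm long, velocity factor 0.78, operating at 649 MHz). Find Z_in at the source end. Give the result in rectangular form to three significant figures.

λ = v/f = 0.78·c / 649 MHz = 0.361 m
βl = 2π·l/λ = 2π × 0.427 = 154°
tan(βl) = tan(154°) = -0.493
Z_in = Z_0·(Z_L + jZ_0·tanβl)/(Z_0 + jZ_L·tanβl)
     = 338·(286 − j167)/(338 − j141)

Z_in ≈ 303 − j40.3 Ω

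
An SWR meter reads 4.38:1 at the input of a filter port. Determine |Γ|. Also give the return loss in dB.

|Γ| = (S − 1)/(S + 1) = (4.38 − 1)/(4.38 + 1) = 3.38/5.38
RL = −20·log₁₀|Γ| = −20·log₁₀(0.628)

|Γ| ≈ 0.628; return loss ≈ 4.04 dB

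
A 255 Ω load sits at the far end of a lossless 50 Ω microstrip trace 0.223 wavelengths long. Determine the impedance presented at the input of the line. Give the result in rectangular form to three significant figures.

Z_in ≈ 10.1 − j8.23 Ω

βl = 2π × 0.223 = 80.3°
tan(βl) = tan(80.3°) = 5.84
Z_in = Z_0·(Z_L + jZ_0·tanβl)/(Z_0 + jZ_L·tanβl)
     = 50·(255 + j292)/(50 + j1490)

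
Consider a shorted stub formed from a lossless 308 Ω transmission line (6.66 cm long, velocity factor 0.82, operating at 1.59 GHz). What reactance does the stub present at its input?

X_in ≈ -144 Ω (capacitive)

λ = v/f = 0.82·c / 1.59 GHz = 0.155 m
βl = 2π·l/λ = 2π × 0.43 = 155°
tan(βl) = -0.467
For a shorted stub, Z_in = jZ_0·tan(βl)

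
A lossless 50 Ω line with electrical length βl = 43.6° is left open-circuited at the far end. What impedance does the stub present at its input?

tan(βl) = 0.952
For an open-circuited stub, Z_in = −jZ_0·cot(βl) = −jZ_0/tan(βl)

Z_in ≈ −j52.5 Ω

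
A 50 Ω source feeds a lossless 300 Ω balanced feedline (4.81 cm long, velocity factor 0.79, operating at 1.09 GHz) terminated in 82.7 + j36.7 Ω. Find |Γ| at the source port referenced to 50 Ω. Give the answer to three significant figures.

|Γ| ≈ 0.913

λ = v/f = 0.79·c / 1.09 GHz = 0.217 m
βl = 2π·l/λ = 2π × 0.221 = 79.6°
tan(βl) = 5.47
Z_in = Z_0·(Z_L + jZ_0·tanβl)/(Z_0 + jZ_L·tanβl) = 1070 + j181 Ω
Γ_s = (Z_in − Z_s)/(Z_in + Z_s) = (1020 + j181)/(1120 + j181), |Γ_s| = 0.913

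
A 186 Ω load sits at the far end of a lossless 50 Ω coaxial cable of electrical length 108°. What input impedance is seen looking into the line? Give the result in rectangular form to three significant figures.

Z_in ≈ 14.7 + j15 Ω

tan(βl) = tan(108°) = -3.08
Z_in = Z_0·(Z_L + jZ_0·tanβl)/(Z_0 + jZ_L·tanβl)
     = 50·(186 − j154)/(50 − j572)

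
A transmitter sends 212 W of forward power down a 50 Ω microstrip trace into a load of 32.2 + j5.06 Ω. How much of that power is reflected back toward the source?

P_reflected ≈ 10.7 W

|Γ| = |(-17.8 + j5.06)/(82.2 + j5.06)| = 0.225
|Γ|² = 0.0505
P_refl = |Γ|²·P_inc = 10.7 W, P_del = (1 − |Γ|²)·P_inc = 201 W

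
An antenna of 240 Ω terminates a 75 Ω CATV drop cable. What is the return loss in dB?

Γ = (240 − 75)/(240 + 75) = 0.524
RL = −20·log₁₀|Γ| = −20·log₁₀(0.524)

RL ≈ 5.62 dB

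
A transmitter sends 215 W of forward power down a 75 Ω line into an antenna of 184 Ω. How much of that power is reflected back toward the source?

P_reflected ≈ 38.1 W

Γ = (184 − 75)/(184 + 75) = 0.421
|Γ|² = 0.177
P_refl = |Γ|²·P_inc = 38.1 W, P_del = (1 − |Γ|²)·P_inc = 177 W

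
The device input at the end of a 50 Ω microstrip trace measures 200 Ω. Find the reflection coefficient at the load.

Γ = 0.6

Γ = (Z_L − Z_0)/(Z_L + Z_0) = (200 − 50)/(200 + 50) = 150/250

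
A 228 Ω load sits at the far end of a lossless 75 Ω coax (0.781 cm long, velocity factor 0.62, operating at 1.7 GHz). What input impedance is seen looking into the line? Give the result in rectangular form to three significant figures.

Z_in ≈ 89.4 − j94.7 Ω

λ = v/f = 0.62·c / 1.7 GHz = 0.109 m
βl = 2π·l/λ = 2π × 0.0714 = 25.7°
tan(βl) = tan(25.7°) = 0.481
Z_in = Z_0·(Z_L + jZ_0·tanβl)/(Z_0 + jZ_L·tanβl)
     = 75·(228 + j36.1)/(75 + j110)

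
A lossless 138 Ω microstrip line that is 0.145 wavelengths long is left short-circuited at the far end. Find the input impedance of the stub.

βl = 2π × 0.145 = 52.2°
tan(βl) = 1.29
For a short-circuited stub, Z_in = jZ_0·tan(βl)

Z_in ≈ +j178 Ω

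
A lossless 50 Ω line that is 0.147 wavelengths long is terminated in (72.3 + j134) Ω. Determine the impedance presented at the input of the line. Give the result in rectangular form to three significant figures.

βl = 2π × 0.147 = 52.9°
tan(βl) = tan(52.9°) = 1.32
Z_in = Z_0·(Z_L + jZ_0·tanβl)/(Z_0 + jZ_L·tanβl)
     = 50·(72.3 + j200)/(-127 + j95.7)

Z_in ≈ 19.6 − j63.9 Ω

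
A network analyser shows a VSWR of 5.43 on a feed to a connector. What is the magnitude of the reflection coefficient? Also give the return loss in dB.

|Γ| ≈ 0.689; return loss ≈ 3.24 dB

|Γ| = (S − 1)/(S + 1) = (5.43 − 1)/(5.43 + 1) = 4.43/6.43
RL = −20·log₁₀|Γ| = −20·log₁₀(0.689)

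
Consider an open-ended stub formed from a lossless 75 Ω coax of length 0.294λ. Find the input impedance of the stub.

βl = 2π × 0.294 = 106°
tan(βl) = -3.52
For an open-ended stub, Z_in = −jZ_0·cot(βl) = −jZ_0/tan(βl)

Z_in ≈ +j21.3 Ω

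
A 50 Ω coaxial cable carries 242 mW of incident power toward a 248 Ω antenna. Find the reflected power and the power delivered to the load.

P_reflected ≈ 107 mW; P_delivered ≈ 135 mW

Γ = (248 − 50)/(248 + 50) = 0.664
|Γ|² = 0.441
P_refl = |Γ|²·P_inc = 107 mW, P_del = (1 − |Γ|²)·P_inc = 135 mW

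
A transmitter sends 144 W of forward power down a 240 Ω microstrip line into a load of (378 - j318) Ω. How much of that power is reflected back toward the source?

|Γ| = |(138 − j318)/(618 − j318)| = 0.499
|Γ|² = 0.249
P_refl = |Γ|²·P_inc = 35.8 W, P_del = (1 − |Γ|²)·P_inc = 108 W

P_reflected ≈ 35.8 W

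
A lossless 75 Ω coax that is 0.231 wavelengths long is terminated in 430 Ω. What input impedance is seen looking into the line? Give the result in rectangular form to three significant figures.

βl = 2π × 0.231 = 83.2°
tan(βl) = tan(83.2°) = 8.34
Z_in = Z_0·(Z_L + jZ_0·tanβl)/(Z_0 + jZ_L·tanβl)
     = 75·(430 + j625)/(75 + j3580)

Z_in ≈ 13.3 − j8.72 Ω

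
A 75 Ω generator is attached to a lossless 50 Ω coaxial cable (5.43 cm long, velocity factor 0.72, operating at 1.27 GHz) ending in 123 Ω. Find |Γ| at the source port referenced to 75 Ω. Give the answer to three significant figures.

λ = v/f = 0.72·c / 1.27 GHz = 0.17 m
βl = 2π·l/λ = 2π × 0.319 = 115°
tan(βl) = -2.15
Z_in = Z_0·(Z_L + jZ_0·tanβl)/(Z_0 + jZ_L·tanβl) = 23.9 + j18.7 Ω
Γ_s = (Z_in − Z_s)/(Z_in + Z_s) = (-51.1 + j18.7)/(98.9 + j18.7), |Γ_s| = 0.541

|Γ| ≈ 0.541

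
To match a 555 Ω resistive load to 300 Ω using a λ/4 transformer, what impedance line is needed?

Z_qwt ≈ 408 Ω

Z_qwt = √(Z_0·R_L) = √(300 × 555) = √166500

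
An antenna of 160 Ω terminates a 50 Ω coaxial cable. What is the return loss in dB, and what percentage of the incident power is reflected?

Γ = (160 − 50)/(160 + 50) = 0.524
RL = −20·log₁₀(0.524) = 5.62 dB
P_refl/P_inc = |Γ|² = 0.274

RL ≈ 5.62 dB; 27.4% of incident power reflected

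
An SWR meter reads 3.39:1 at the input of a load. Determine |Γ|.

|Γ| = (S − 1)/(S + 1) = (3.39 − 1)/(3.39 + 1) = 2.39/4.39

|Γ| ≈ 0.544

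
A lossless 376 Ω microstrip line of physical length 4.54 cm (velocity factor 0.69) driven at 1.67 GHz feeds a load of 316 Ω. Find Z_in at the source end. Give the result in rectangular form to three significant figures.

Z_in ≈ 378 − j65.6 Ω

λ = v/f = 0.69·c / 1.67 GHz = 0.124 m
βl = 2π·l/λ = 2π × 0.366 = 132°
tan(βl) = tan(132°) = -1.12
Z_in = Z_0·(Z_L + jZ_0·tanβl)/(Z_0 + jZ_L·tanβl)
     = 376·(316 − j420)/(376 − j353)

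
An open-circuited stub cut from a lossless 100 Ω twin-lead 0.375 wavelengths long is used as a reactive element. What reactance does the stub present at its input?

βl = 2π × 0.375 = 135°
tan(βl) = -1
For an open-circuited stub, Z_in = −jZ_0·cot(βl) = −jZ_0/tan(βl)

X_in ≈ 100 Ω (inductive)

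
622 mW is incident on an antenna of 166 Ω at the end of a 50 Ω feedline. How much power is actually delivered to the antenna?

Γ = (166 − 50)/(166 + 50) = 0.537
|Γ|² = 0.288
P_refl = |Γ|²·P_inc = 179 mW, P_del = (1 − |Γ|²)·P_inc = 443 mW

P_delivered ≈ 443 mW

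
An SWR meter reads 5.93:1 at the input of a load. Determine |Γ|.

|Γ| ≈ 0.711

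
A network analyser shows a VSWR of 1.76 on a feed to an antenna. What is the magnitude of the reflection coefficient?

|Γ| ≈ 0.275

|Γ| = (S − 1)/(S + 1) = (1.76 − 1)/(1.76 + 1) = 0.76/2.76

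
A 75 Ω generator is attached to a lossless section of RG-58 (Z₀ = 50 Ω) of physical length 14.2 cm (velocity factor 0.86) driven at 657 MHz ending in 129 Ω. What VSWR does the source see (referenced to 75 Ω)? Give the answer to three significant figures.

λ = v/f = 0.86·c / 657 MHz = 0.393 m
βl = 2π·l/λ = 2π × 0.362 = 130°
tan(βl) = -1.18
Z_in = Z_0·(Z_L + jZ_0·tanβl)/(Z_0 + jZ_L·tanβl) = 30 + j32.4 Ω
Γ_s = (Z_in − Z_s)/(Z_in + Z_s) = (-45 + j32.4)/(105 + j32.4), |Γ_s| = 0.505
VSWR = (1 + |Γ_s|)/(1 − |Γ_s|)

VSWR ≈ 3.04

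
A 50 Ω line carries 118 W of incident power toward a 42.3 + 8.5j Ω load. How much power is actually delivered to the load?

P_delivered ≈ 116 W

|Γ| = |(-7.7 + j8.5)/(92.3 + j8.5)| = 0.124
|Γ|² = 0.0153
P_refl = |Γ|²·P_inc = 1.81 W, P_del = (1 − |Γ|²)·P_inc = 116 W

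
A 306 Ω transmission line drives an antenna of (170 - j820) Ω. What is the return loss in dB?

Γ = (-136 − j820)/(476 − j820), |Γ| = 0.877
RL = −20·log₁₀|Γ| = −20·log₁₀(0.877)

RL ≈ 1.14 dB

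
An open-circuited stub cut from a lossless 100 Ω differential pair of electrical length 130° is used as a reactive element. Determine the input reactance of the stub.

tan(βl) = -1.19
For an open-circuited stub, Z_in = −jZ_0·cot(βl) = −jZ_0/tan(βl)

X_in ≈ 83.9 Ω (inductive)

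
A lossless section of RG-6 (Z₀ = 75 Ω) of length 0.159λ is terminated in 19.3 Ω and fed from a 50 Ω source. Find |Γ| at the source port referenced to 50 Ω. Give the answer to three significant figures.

|Γ| ≈ 0.662

βl = 2π × 0.159 = 57.2°
tan(βl) = 1.55
Z_in = Z_0·(Z_L + jZ_0·tanβl)/(Z_0 + jZ_L·tanβl) = 56.8 + j93.8 Ω
Γ_s = (Z_in − Z_s)/(Z_in + Z_s) = (6.82 + j93.8)/(107 + j93.8), |Γ_s| = 0.662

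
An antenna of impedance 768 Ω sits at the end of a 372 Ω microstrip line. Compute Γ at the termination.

Γ = 0.347

Γ = (Z_L − Z_0)/(Z_L + Z_0) = (768 − 372)/(768 + 372) = 396/1140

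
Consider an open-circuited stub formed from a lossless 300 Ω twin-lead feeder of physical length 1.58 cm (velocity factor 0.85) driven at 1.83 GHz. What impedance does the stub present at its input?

λ = v/f = 0.85·c / 1.83 GHz = 0.139 m
βl = 2π·l/λ = 2π × 0.113 = 40.8°
tan(βl) = 0.864
For an open-circuited stub, Z_in = −jZ_0·cot(βl) = −jZ_0/tan(βl)

Z_in ≈ −j347 Ω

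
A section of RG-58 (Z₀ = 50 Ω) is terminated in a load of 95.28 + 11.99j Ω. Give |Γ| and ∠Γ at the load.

Γ ≈ 0.321 ∠ 10.1°

Γ = (Z_L − Z_0)/(Z_L + Z_0) = (45.28 + j11.99)/(145.3 + j11.99)
|Γ| = 46.8/146 = 0.321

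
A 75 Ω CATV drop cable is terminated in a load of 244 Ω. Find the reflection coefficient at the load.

Γ = (Z_L − Z_0)/(Z_L + Z_0) = (244 − 75)/(244 + 75) = 169/319

Γ = 0.53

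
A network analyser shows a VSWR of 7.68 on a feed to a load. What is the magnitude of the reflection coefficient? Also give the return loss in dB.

|Γ| ≈ 0.77; return loss ≈ 2.27 dB

|Γ| = (S − 1)/(S + 1) = (7.68 − 1)/(7.68 + 1) = 6.68/8.68
RL = −20·log₁₀|Γ| = −20·log₁₀(0.77)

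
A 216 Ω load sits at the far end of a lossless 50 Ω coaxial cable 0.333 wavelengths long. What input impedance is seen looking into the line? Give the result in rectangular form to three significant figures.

Z_in ≈ 15.1 + j26.7 Ω

βl = 2π × 0.333 = 120°
tan(βl) = tan(120°) = -1.74
Z_in = Z_0·(Z_L + jZ_0·tanβl)/(Z_0 + jZ_L·tanβl)
     = 50·(216 − j87)/(50 − j376)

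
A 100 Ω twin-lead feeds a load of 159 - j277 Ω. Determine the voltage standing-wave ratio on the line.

VSWR ≈ 6.9

Γ = (Z_L − Z_0)/(Z_L + Z_0) = (59 − j277)/(259 − j277)
|Γ| = 283/379 = 0.747
VSWR = (1 + |Γ|)/(1 − |Γ|) = 1.75/0.253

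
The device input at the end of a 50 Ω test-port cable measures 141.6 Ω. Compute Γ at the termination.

Γ = (Z_L − Z_0)/(Z_L + Z_0) = (141.6 − 50)/(141.6 + 50) = 91.6/191.6

Γ = 0.478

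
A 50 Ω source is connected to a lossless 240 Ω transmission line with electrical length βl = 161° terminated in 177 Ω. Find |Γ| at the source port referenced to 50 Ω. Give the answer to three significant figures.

tan(βl) = -0.344
Z_in = Z_0·(Z_L + jZ_0·tanβl)/(Z_0 + jZ_L·tanβl) = 186 − j35.4 Ω
Γ_s = (Z_in − Z_s)/(Z_in + Z_s) = (136 − j35.4)/(236 − j35.4), |Γ_s| = 0.589

|Γ| ≈ 0.589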